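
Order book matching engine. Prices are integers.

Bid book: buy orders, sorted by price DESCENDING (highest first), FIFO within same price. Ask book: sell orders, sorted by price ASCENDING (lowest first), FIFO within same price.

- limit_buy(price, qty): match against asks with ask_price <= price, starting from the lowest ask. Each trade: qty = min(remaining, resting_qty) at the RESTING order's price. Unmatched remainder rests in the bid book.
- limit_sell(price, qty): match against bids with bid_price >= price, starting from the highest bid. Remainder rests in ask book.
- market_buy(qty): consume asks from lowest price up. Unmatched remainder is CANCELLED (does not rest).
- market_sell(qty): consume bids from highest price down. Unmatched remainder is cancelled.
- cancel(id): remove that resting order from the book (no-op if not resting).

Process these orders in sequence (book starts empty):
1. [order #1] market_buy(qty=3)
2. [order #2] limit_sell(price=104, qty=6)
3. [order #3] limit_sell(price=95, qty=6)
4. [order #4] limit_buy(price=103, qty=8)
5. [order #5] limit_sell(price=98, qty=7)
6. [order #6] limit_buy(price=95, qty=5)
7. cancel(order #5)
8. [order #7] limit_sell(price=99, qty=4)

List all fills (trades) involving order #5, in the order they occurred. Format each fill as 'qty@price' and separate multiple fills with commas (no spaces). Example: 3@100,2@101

Answer: 2@103

Derivation:
After op 1 [order #1] market_buy(qty=3): fills=none; bids=[-] asks=[-]
After op 2 [order #2] limit_sell(price=104, qty=6): fills=none; bids=[-] asks=[#2:6@104]
After op 3 [order #3] limit_sell(price=95, qty=6): fills=none; bids=[-] asks=[#3:6@95 #2:6@104]
After op 4 [order #4] limit_buy(price=103, qty=8): fills=#4x#3:6@95; bids=[#4:2@103] asks=[#2:6@104]
After op 5 [order #5] limit_sell(price=98, qty=7): fills=#4x#5:2@103; bids=[-] asks=[#5:5@98 #2:6@104]
After op 6 [order #6] limit_buy(price=95, qty=5): fills=none; bids=[#6:5@95] asks=[#5:5@98 #2:6@104]
After op 7 cancel(order #5): fills=none; bids=[#6:5@95] asks=[#2:6@104]
After op 8 [order #7] limit_sell(price=99, qty=4): fills=none; bids=[#6:5@95] asks=[#7:4@99 #2:6@104]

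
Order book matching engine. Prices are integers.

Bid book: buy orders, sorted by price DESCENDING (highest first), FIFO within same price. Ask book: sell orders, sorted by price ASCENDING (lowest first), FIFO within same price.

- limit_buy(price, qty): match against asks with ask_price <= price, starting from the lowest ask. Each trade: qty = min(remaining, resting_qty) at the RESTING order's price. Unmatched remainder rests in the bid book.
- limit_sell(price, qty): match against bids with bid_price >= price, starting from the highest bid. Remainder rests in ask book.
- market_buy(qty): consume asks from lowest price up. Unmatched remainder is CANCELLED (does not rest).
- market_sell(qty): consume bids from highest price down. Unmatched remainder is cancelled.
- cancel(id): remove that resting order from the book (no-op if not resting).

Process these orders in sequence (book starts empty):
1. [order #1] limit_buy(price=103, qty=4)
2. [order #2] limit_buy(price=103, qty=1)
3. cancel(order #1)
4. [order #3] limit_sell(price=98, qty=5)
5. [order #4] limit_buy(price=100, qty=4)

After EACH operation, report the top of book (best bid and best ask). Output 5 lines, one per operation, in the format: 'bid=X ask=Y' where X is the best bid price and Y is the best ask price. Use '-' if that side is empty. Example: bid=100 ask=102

After op 1 [order #1] limit_buy(price=103, qty=4): fills=none; bids=[#1:4@103] asks=[-]
After op 2 [order #2] limit_buy(price=103, qty=1): fills=none; bids=[#1:4@103 #2:1@103] asks=[-]
After op 3 cancel(order #1): fills=none; bids=[#2:1@103] asks=[-]
After op 4 [order #3] limit_sell(price=98, qty=5): fills=#2x#3:1@103; bids=[-] asks=[#3:4@98]
After op 5 [order #4] limit_buy(price=100, qty=4): fills=#4x#3:4@98; bids=[-] asks=[-]

Answer: bid=103 ask=-
bid=103 ask=-
bid=103 ask=-
bid=- ask=98
bid=- ask=-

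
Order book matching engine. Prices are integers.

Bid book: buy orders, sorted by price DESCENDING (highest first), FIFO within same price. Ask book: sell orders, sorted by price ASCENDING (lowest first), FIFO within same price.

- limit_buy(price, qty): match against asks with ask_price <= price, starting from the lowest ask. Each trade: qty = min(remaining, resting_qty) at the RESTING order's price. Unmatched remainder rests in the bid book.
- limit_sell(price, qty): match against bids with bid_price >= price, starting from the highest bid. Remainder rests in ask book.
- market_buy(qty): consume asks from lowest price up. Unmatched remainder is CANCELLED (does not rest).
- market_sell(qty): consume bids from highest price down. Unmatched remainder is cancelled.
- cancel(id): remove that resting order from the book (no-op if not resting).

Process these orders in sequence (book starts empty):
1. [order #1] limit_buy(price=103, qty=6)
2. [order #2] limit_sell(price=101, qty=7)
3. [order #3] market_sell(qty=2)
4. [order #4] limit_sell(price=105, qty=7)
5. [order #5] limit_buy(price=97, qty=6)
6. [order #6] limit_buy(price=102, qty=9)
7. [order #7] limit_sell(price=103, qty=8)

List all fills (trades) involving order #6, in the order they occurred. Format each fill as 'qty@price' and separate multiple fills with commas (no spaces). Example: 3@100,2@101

Answer: 1@101

Derivation:
After op 1 [order #1] limit_buy(price=103, qty=6): fills=none; bids=[#1:6@103] asks=[-]
After op 2 [order #2] limit_sell(price=101, qty=7): fills=#1x#2:6@103; bids=[-] asks=[#2:1@101]
After op 3 [order #3] market_sell(qty=2): fills=none; bids=[-] asks=[#2:1@101]
After op 4 [order #4] limit_sell(price=105, qty=7): fills=none; bids=[-] asks=[#2:1@101 #4:7@105]
After op 5 [order #5] limit_buy(price=97, qty=6): fills=none; bids=[#5:6@97] asks=[#2:1@101 #4:7@105]
After op 6 [order #6] limit_buy(price=102, qty=9): fills=#6x#2:1@101; bids=[#6:8@102 #5:6@97] asks=[#4:7@105]
After op 7 [order #7] limit_sell(price=103, qty=8): fills=none; bids=[#6:8@102 #5:6@97] asks=[#7:8@103 #4:7@105]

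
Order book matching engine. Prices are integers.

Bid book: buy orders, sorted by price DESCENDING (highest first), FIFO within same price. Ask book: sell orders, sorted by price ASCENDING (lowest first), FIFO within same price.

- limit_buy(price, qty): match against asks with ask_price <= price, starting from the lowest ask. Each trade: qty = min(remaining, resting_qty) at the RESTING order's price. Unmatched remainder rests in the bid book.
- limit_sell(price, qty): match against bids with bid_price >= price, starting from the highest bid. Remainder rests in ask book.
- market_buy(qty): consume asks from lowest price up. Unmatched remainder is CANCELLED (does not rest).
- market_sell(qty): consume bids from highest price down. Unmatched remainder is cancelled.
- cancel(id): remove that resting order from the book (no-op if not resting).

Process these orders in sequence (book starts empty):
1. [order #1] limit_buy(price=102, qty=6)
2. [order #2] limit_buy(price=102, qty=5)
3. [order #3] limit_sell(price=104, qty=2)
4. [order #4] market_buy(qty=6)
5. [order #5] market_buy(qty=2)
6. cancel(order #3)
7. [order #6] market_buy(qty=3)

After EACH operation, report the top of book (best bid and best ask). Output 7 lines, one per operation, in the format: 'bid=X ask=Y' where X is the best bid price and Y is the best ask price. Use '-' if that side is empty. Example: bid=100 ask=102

After op 1 [order #1] limit_buy(price=102, qty=6): fills=none; bids=[#1:6@102] asks=[-]
After op 2 [order #2] limit_buy(price=102, qty=5): fills=none; bids=[#1:6@102 #2:5@102] asks=[-]
After op 3 [order #3] limit_sell(price=104, qty=2): fills=none; bids=[#1:6@102 #2:5@102] asks=[#3:2@104]
After op 4 [order #4] market_buy(qty=6): fills=#4x#3:2@104; bids=[#1:6@102 #2:5@102] asks=[-]
After op 5 [order #5] market_buy(qty=2): fills=none; bids=[#1:6@102 #2:5@102] asks=[-]
After op 6 cancel(order #3): fills=none; bids=[#1:6@102 #2:5@102] asks=[-]
After op 7 [order #6] market_buy(qty=3): fills=none; bids=[#1:6@102 #2:5@102] asks=[-]

Answer: bid=102 ask=-
bid=102 ask=-
bid=102 ask=104
bid=102 ask=-
bid=102 ask=-
bid=102 ask=-
bid=102 ask=-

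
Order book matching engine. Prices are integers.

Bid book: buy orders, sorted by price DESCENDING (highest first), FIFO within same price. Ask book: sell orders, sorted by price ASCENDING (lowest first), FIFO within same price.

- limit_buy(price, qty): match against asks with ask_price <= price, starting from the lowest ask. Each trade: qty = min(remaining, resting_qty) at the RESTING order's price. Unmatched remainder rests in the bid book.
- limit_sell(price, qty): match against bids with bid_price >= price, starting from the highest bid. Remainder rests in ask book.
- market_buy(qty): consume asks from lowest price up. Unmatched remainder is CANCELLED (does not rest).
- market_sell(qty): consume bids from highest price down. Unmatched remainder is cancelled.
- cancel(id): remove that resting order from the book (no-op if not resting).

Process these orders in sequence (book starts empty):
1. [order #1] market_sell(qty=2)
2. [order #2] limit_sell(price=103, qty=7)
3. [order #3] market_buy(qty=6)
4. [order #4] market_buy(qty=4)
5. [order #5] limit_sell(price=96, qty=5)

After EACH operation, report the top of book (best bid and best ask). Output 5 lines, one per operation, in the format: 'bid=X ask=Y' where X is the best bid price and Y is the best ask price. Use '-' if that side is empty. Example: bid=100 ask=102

After op 1 [order #1] market_sell(qty=2): fills=none; bids=[-] asks=[-]
After op 2 [order #2] limit_sell(price=103, qty=7): fills=none; bids=[-] asks=[#2:7@103]
After op 3 [order #3] market_buy(qty=6): fills=#3x#2:6@103; bids=[-] asks=[#2:1@103]
After op 4 [order #4] market_buy(qty=4): fills=#4x#2:1@103; bids=[-] asks=[-]
After op 5 [order #5] limit_sell(price=96, qty=5): fills=none; bids=[-] asks=[#5:5@96]

Answer: bid=- ask=-
bid=- ask=103
bid=- ask=103
bid=- ask=-
bid=- ask=96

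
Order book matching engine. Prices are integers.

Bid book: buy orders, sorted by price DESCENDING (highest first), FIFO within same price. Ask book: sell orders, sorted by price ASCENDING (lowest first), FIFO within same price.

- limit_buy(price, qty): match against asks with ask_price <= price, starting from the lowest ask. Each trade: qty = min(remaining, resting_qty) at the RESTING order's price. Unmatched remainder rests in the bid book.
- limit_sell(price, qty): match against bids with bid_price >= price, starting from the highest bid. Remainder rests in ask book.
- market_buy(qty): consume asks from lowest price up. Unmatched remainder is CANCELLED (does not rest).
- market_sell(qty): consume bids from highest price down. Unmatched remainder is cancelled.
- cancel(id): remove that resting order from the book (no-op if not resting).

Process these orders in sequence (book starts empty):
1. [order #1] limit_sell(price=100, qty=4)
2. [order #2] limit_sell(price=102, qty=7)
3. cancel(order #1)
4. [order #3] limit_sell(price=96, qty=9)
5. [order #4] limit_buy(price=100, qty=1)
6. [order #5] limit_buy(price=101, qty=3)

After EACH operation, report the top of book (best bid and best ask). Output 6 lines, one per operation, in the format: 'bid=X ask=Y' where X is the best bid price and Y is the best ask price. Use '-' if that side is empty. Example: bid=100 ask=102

Answer: bid=- ask=100
bid=- ask=100
bid=- ask=102
bid=- ask=96
bid=- ask=96
bid=- ask=96

Derivation:
After op 1 [order #1] limit_sell(price=100, qty=4): fills=none; bids=[-] asks=[#1:4@100]
After op 2 [order #2] limit_sell(price=102, qty=7): fills=none; bids=[-] asks=[#1:4@100 #2:7@102]
After op 3 cancel(order #1): fills=none; bids=[-] asks=[#2:7@102]
After op 4 [order #3] limit_sell(price=96, qty=9): fills=none; bids=[-] asks=[#3:9@96 #2:7@102]
After op 5 [order #4] limit_buy(price=100, qty=1): fills=#4x#3:1@96; bids=[-] asks=[#3:8@96 #2:7@102]
After op 6 [order #5] limit_buy(price=101, qty=3): fills=#5x#3:3@96; bids=[-] asks=[#3:5@96 #2:7@102]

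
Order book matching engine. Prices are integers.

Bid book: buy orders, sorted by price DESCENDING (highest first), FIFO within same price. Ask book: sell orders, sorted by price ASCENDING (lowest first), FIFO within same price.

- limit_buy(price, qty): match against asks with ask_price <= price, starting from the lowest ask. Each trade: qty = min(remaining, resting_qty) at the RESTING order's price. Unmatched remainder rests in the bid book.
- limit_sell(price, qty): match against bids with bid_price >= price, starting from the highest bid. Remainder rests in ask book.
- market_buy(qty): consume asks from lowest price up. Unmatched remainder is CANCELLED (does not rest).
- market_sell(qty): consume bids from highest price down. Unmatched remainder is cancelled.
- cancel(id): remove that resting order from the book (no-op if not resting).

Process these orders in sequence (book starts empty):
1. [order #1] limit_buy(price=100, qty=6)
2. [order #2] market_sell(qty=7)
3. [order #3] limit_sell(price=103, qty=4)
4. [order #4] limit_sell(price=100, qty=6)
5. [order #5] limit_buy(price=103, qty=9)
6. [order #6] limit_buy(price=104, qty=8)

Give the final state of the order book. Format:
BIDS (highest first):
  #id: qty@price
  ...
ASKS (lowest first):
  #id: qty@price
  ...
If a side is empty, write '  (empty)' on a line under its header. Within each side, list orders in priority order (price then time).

After op 1 [order #1] limit_buy(price=100, qty=6): fills=none; bids=[#1:6@100] asks=[-]
After op 2 [order #2] market_sell(qty=7): fills=#1x#2:6@100; bids=[-] asks=[-]
After op 3 [order #3] limit_sell(price=103, qty=4): fills=none; bids=[-] asks=[#3:4@103]
After op 4 [order #4] limit_sell(price=100, qty=6): fills=none; bids=[-] asks=[#4:6@100 #3:4@103]
After op 5 [order #5] limit_buy(price=103, qty=9): fills=#5x#4:6@100 #5x#3:3@103; bids=[-] asks=[#3:1@103]
After op 6 [order #6] limit_buy(price=104, qty=8): fills=#6x#3:1@103; bids=[#6:7@104] asks=[-]

Answer: BIDS (highest first):
  #6: 7@104
ASKS (lowest first):
  (empty)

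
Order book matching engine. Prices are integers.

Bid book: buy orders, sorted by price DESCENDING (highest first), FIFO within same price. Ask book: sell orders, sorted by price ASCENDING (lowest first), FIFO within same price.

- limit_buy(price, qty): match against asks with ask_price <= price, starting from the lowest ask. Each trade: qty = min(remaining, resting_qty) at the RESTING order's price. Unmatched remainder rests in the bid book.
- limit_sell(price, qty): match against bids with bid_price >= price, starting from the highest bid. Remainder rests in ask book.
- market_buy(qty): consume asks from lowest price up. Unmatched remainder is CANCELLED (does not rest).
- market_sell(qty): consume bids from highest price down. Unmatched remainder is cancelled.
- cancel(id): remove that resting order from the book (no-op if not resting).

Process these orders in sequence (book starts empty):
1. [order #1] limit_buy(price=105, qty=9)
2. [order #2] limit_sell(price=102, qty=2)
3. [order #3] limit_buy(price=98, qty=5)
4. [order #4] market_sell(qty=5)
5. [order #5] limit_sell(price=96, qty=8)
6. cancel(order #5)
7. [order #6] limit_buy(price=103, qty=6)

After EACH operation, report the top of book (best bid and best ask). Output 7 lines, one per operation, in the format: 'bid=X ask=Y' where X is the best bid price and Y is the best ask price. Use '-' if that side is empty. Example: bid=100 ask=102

Answer: bid=105 ask=-
bid=105 ask=-
bid=105 ask=-
bid=105 ask=-
bid=- ask=96
bid=- ask=-
bid=103 ask=-

Derivation:
After op 1 [order #1] limit_buy(price=105, qty=9): fills=none; bids=[#1:9@105] asks=[-]
After op 2 [order #2] limit_sell(price=102, qty=2): fills=#1x#2:2@105; bids=[#1:7@105] asks=[-]
After op 3 [order #3] limit_buy(price=98, qty=5): fills=none; bids=[#1:7@105 #3:5@98] asks=[-]
After op 4 [order #4] market_sell(qty=5): fills=#1x#4:5@105; bids=[#1:2@105 #3:5@98] asks=[-]
After op 5 [order #5] limit_sell(price=96, qty=8): fills=#1x#5:2@105 #3x#5:5@98; bids=[-] asks=[#5:1@96]
After op 6 cancel(order #5): fills=none; bids=[-] asks=[-]
After op 7 [order #6] limit_buy(price=103, qty=6): fills=none; bids=[#6:6@103] asks=[-]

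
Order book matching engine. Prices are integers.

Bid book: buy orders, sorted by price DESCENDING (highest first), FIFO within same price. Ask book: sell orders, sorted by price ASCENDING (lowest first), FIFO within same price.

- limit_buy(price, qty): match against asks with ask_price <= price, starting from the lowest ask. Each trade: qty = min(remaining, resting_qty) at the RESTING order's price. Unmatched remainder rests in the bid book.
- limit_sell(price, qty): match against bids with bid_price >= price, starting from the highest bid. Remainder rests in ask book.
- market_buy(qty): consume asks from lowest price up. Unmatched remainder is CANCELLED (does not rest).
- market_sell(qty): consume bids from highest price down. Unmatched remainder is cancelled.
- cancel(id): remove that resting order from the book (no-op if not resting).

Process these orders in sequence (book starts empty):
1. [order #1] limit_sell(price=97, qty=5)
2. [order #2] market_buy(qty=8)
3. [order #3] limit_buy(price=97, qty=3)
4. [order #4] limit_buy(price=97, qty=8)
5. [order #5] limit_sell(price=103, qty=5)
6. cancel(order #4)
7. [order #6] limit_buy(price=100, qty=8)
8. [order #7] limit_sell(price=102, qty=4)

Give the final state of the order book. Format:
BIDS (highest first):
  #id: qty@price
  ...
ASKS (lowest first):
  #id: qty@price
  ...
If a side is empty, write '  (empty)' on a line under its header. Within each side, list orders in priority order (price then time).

Answer: BIDS (highest first):
  #6: 8@100
  #3: 3@97
ASKS (lowest first):
  #7: 4@102
  #5: 5@103

Derivation:
After op 1 [order #1] limit_sell(price=97, qty=5): fills=none; bids=[-] asks=[#1:5@97]
After op 2 [order #2] market_buy(qty=8): fills=#2x#1:5@97; bids=[-] asks=[-]
After op 3 [order #3] limit_buy(price=97, qty=3): fills=none; bids=[#3:3@97] asks=[-]
After op 4 [order #4] limit_buy(price=97, qty=8): fills=none; bids=[#3:3@97 #4:8@97] asks=[-]
After op 5 [order #5] limit_sell(price=103, qty=5): fills=none; bids=[#3:3@97 #4:8@97] asks=[#5:5@103]
After op 6 cancel(order #4): fills=none; bids=[#3:3@97] asks=[#5:5@103]
After op 7 [order #6] limit_buy(price=100, qty=8): fills=none; bids=[#6:8@100 #3:3@97] asks=[#5:5@103]
After op 8 [order #7] limit_sell(price=102, qty=4): fills=none; bids=[#6:8@100 #3:3@97] asks=[#7:4@102 #5:5@103]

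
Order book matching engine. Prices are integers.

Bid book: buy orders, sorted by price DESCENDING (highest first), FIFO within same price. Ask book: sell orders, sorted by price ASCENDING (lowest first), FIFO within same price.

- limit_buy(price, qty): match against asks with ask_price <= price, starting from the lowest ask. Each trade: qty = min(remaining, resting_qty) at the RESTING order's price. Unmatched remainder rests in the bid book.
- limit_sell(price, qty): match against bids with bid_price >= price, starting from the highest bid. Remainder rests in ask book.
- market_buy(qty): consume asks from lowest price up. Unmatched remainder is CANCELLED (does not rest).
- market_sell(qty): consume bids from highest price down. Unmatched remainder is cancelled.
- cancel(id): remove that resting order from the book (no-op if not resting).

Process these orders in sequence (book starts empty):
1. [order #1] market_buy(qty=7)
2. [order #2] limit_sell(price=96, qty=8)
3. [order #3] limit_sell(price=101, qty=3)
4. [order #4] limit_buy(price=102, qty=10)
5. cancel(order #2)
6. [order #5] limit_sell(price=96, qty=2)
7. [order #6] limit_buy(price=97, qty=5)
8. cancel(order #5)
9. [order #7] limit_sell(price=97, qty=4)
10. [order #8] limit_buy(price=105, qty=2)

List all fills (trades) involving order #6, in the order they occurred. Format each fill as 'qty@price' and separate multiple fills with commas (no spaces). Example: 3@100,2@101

After op 1 [order #1] market_buy(qty=7): fills=none; bids=[-] asks=[-]
After op 2 [order #2] limit_sell(price=96, qty=8): fills=none; bids=[-] asks=[#2:8@96]
After op 3 [order #3] limit_sell(price=101, qty=3): fills=none; bids=[-] asks=[#2:8@96 #3:3@101]
After op 4 [order #4] limit_buy(price=102, qty=10): fills=#4x#2:8@96 #4x#3:2@101; bids=[-] asks=[#3:1@101]
After op 5 cancel(order #2): fills=none; bids=[-] asks=[#3:1@101]
After op 6 [order #5] limit_sell(price=96, qty=2): fills=none; bids=[-] asks=[#5:2@96 #3:1@101]
After op 7 [order #6] limit_buy(price=97, qty=5): fills=#6x#5:2@96; bids=[#6:3@97] asks=[#3:1@101]
After op 8 cancel(order #5): fills=none; bids=[#6:3@97] asks=[#3:1@101]
After op 9 [order #7] limit_sell(price=97, qty=4): fills=#6x#7:3@97; bids=[-] asks=[#7:1@97 #3:1@101]
After op 10 [order #8] limit_buy(price=105, qty=2): fills=#8x#7:1@97 #8x#3:1@101; bids=[-] asks=[-]

Answer: 2@96,3@97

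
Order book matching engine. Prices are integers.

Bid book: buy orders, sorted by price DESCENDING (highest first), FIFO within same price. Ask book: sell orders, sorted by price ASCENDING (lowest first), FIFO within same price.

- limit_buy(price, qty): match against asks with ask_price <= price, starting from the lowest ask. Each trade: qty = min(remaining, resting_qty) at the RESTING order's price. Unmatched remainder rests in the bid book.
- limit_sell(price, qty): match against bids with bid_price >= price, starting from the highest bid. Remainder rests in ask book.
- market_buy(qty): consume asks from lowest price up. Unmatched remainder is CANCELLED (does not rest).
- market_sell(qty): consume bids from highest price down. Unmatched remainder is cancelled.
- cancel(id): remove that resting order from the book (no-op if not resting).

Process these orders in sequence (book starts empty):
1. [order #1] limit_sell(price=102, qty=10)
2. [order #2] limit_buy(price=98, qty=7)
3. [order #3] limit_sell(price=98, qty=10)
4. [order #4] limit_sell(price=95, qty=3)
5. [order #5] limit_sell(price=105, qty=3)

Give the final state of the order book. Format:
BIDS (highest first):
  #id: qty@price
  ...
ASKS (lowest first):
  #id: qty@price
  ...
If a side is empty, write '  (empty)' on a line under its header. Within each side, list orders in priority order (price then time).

Answer: BIDS (highest first):
  (empty)
ASKS (lowest first):
  #4: 3@95
  #3: 3@98
  #1: 10@102
  #5: 3@105

Derivation:
After op 1 [order #1] limit_sell(price=102, qty=10): fills=none; bids=[-] asks=[#1:10@102]
After op 2 [order #2] limit_buy(price=98, qty=7): fills=none; bids=[#2:7@98] asks=[#1:10@102]
After op 3 [order #3] limit_sell(price=98, qty=10): fills=#2x#3:7@98; bids=[-] asks=[#3:3@98 #1:10@102]
After op 4 [order #4] limit_sell(price=95, qty=3): fills=none; bids=[-] asks=[#4:3@95 #3:3@98 #1:10@102]
After op 5 [order #5] limit_sell(price=105, qty=3): fills=none; bids=[-] asks=[#4:3@95 #3:3@98 #1:10@102 #5:3@105]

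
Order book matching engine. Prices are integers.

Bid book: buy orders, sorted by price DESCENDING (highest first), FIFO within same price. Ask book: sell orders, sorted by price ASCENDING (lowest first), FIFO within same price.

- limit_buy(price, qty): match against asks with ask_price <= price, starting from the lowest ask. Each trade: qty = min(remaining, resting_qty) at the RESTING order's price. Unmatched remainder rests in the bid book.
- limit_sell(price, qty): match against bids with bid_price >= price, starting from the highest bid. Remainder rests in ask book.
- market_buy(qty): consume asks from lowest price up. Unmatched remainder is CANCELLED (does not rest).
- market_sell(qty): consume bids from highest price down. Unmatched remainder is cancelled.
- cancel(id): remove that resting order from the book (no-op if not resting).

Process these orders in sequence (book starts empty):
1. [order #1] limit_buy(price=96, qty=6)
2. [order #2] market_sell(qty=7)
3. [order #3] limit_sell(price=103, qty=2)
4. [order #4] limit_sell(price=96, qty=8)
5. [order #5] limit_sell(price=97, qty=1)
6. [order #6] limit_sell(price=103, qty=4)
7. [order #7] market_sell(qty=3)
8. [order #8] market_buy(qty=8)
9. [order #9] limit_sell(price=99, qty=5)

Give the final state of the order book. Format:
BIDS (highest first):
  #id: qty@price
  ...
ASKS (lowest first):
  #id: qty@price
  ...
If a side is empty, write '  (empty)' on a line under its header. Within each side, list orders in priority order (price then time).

After op 1 [order #1] limit_buy(price=96, qty=6): fills=none; bids=[#1:6@96] asks=[-]
After op 2 [order #2] market_sell(qty=7): fills=#1x#2:6@96; bids=[-] asks=[-]
After op 3 [order #3] limit_sell(price=103, qty=2): fills=none; bids=[-] asks=[#3:2@103]
After op 4 [order #4] limit_sell(price=96, qty=8): fills=none; bids=[-] asks=[#4:8@96 #3:2@103]
After op 5 [order #5] limit_sell(price=97, qty=1): fills=none; bids=[-] asks=[#4:8@96 #5:1@97 #3:2@103]
After op 6 [order #6] limit_sell(price=103, qty=4): fills=none; bids=[-] asks=[#4:8@96 #5:1@97 #3:2@103 #6:4@103]
After op 7 [order #7] market_sell(qty=3): fills=none; bids=[-] asks=[#4:8@96 #5:1@97 #3:2@103 #6:4@103]
After op 8 [order #8] market_buy(qty=8): fills=#8x#4:8@96; bids=[-] asks=[#5:1@97 #3:2@103 #6:4@103]
After op 9 [order #9] limit_sell(price=99, qty=5): fills=none; bids=[-] asks=[#5:1@97 #9:5@99 #3:2@103 #6:4@103]

Answer: BIDS (highest first):
  (empty)
ASKS (lowest first):
  #5: 1@97
  #9: 5@99
  #3: 2@103
  #6: 4@103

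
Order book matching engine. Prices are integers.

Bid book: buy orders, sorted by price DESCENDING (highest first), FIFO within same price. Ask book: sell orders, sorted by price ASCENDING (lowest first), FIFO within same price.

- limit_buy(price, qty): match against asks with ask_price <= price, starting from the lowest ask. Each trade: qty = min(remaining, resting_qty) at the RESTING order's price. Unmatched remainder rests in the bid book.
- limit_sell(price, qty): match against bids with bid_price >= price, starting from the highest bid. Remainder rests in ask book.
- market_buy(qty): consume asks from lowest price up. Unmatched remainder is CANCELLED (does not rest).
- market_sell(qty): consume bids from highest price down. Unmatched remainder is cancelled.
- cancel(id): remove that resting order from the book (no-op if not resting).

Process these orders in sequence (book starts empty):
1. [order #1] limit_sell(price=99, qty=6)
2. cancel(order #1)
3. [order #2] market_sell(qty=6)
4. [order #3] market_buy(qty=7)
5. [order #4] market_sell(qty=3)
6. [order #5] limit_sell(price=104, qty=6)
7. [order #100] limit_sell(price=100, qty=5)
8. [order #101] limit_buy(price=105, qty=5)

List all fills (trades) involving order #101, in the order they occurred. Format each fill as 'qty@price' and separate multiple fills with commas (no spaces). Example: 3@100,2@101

After op 1 [order #1] limit_sell(price=99, qty=6): fills=none; bids=[-] asks=[#1:6@99]
After op 2 cancel(order #1): fills=none; bids=[-] asks=[-]
After op 3 [order #2] market_sell(qty=6): fills=none; bids=[-] asks=[-]
After op 4 [order #3] market_buy(qty=7): fills=none; bids=[-] asks=[-]
After op 5 [order #4] market_sell(qty=3): fills=none; bids=[-] asks=[-]
After op 6 [order #5] limit_sell(price=104, qty=6): fills=none; bids=[-] asks=[#5:6@104]
After op 7 [order #100] limit_sell(price=100, qty=5): fills=none; bids=[-] asks=[#100:5@100 #5:6@104]
After op 8 [order #101] limit_buy(price=105, qty=5): fills=#101x#100:5@100; bids=[-] asks=[#5:6@104]

Answer: 5@100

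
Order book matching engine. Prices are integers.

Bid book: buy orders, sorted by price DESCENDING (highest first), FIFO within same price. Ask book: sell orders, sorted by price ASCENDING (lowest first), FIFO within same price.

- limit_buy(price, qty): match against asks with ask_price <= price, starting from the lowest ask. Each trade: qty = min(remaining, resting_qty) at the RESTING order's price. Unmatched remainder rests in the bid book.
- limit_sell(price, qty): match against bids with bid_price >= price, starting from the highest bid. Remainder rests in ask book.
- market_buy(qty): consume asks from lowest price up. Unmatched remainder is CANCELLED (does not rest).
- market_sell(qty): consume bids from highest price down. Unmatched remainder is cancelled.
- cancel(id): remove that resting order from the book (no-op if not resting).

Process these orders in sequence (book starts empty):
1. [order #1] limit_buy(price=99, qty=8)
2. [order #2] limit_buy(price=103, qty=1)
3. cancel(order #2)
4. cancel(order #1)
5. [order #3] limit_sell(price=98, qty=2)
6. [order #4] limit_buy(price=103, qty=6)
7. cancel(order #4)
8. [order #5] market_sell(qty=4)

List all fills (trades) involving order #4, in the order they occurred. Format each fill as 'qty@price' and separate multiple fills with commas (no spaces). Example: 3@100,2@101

Answer: 2@98

Derivation:
After op 1 [order #1] limit_buy(price=99, qty=8): fills=none; bids=[#1:8@99] asks=[-]
After op 2 [order #2] limit_buy(price=103, qty=1): fills=none; bids=[#2:1@103 #1:8@99] asks=[-]
After op 3 cancel(order #2): fills=none; bids=[#1:8@99] asks=[-]
After op 4 cancel(order #1): fills=none; bids=[-] asks=[-]
After op 5 [order #3] limit_sell(price=98, qty=2): fills=none; bids=[-] asks=[#3:2@98]
After op 6 [order #4] limit_buy(price=103, qty=6): fills=#4x#3:2@98; bids=[#4:4@103] asks=[-]
After op 7 cancel(order #4): fills=none; bids=[-] asks=[-]
After op 8 [order #5] market_sell(qty=4): fills=none; bids=[-] asks=[-]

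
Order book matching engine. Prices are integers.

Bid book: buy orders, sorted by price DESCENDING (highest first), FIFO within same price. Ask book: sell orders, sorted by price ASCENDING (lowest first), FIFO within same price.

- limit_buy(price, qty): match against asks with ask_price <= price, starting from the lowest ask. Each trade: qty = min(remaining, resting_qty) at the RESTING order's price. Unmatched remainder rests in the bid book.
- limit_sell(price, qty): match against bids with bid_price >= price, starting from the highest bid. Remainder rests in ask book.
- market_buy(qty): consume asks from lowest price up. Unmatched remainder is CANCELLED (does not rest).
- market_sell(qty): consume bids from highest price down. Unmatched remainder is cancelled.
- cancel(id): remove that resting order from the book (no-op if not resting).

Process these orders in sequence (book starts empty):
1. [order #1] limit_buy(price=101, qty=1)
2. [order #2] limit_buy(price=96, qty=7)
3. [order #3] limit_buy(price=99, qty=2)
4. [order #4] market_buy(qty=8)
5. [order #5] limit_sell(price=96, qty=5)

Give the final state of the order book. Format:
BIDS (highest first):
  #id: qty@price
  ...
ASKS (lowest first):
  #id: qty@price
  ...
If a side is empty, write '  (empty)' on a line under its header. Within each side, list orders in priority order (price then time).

Answer: BIDS (highest first):
  #2: 5@96
ASKS (lowest first):
  (empty)

Derivation:
After op 1 [order #1] limit_buy(price=101, qty=1): fills=none; bids=[#1:1@101] asks=[-]
After op 2 [order #2] limit_buy(price=96, qty=7): fills=none; bids=[#1:1@101 #2:7@96] asks=[-]
After op 3 [order #3] limit_buy(price=99, qty=2): fills=none; bids=[#1:1@101 #3:2@99 #2:7@96] asks=[-]
After op 4 [order #4] market_buy(qty=8): fills=none; bids=[#1:1@101 #3:2@99 #2:7@96] asks=[-]
After op 5 [order #5] limit_sell(price=96, qty=5): fills=#1x#5:1@101 #3x#5:2@99 #2x#5:2@96; bids=[#2:5@96] asks=[-]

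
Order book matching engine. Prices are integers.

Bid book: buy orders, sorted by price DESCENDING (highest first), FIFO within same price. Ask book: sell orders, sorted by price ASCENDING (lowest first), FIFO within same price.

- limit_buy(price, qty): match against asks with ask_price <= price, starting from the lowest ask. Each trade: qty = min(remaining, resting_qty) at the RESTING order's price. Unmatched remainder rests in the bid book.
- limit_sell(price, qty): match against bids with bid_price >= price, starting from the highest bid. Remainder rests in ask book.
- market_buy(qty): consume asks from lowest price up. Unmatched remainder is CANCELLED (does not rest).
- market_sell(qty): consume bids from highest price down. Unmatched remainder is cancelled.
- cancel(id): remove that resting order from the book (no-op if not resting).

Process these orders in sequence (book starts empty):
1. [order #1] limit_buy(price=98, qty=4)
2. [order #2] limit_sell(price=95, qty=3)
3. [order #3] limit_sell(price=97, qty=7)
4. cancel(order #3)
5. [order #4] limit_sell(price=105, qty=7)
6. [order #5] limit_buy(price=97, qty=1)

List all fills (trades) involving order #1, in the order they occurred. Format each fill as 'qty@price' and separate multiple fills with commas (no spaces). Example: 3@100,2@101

Answer: 3@98,1@98

Derivation:
After op 1 [order #1] limit_buy(price=98, qty=4): fills=none; bids=[#1:4@98] asks=[-]
After op 2 [order #2] limit_sell(price=95, qty=3): fills=#1x#2:3@98; bids=[#1:1@98] asks=[-]
After op 3 [order #3] limit_sell(price=97, qty=7): fills=#1x#3:1@98; bids=[-] asks=[#3:6@97]
After op 4 cancel(order #3): fills=none; bids=[-] asks=[-]
After op 5 [order #4] limit_sell(price=105, qty=7): fills=none; bids=[-] asks=[#4:7@105]
After op 6 [order #5] limit_buy(price=97, qty=1): fills=none; bids=[#5:1@97] asks=[#4:7@105]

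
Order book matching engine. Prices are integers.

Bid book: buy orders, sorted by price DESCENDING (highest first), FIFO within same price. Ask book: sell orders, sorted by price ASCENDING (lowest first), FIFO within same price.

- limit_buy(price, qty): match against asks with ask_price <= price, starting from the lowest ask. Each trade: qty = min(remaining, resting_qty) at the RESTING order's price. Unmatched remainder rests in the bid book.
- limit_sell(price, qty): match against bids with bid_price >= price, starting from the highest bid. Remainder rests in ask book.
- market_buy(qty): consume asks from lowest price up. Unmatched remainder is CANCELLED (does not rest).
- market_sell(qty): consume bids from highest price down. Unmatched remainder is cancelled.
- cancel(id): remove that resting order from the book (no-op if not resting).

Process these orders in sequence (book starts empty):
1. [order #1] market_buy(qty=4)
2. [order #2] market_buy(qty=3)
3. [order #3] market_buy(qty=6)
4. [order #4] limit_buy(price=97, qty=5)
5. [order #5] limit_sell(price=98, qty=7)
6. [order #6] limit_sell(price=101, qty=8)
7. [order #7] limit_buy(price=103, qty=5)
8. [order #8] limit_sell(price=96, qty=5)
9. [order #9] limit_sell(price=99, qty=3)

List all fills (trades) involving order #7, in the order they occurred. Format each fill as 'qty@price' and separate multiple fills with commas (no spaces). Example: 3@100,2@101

After op 1 [order #1] market_buy(qty=4): fills=none; bids=[-] asks=[-]
After op 2 [order #2] market_buy(qty=3): fills=none; bids=[-] asks=[-]
After op 3 [order #3] market_buy(qty=6): fills=none; bids=[-] asks=[-]
After op 4 [order #4] limit_buy(price=97, qty=5): fills=none; bids=[#4:5@97] asks=[-]
After op 5 [order #5] limit_sell(price=98, qty=7): fills=none; bids=[#4:5@97] asks=[#5:7@98]
After op 6 [order #6] limit_sell(price=101, qty=8): fills=none; bids=[#4:5@97] asks=[#5:7@98 #6:8@101]
After op 7 [order #7] limit_buy(price=103, qty=5): fills=#7x#5:5@98; bids=[#4:5@97] asks=[#5:2@98 #6:8@101]
After op 8 [order #8] limit_sell(price=96, qty=5): fills=#4x#8:5@97; bids=[-] asks=[#5:2@98 #6:8@101]
After op 9 [order #9] limit_sell(price=99, qty=3): fills=none; bids=[-] asks=[#5:2@98 #9:3@99 #6:8@101]

Answer: 5@98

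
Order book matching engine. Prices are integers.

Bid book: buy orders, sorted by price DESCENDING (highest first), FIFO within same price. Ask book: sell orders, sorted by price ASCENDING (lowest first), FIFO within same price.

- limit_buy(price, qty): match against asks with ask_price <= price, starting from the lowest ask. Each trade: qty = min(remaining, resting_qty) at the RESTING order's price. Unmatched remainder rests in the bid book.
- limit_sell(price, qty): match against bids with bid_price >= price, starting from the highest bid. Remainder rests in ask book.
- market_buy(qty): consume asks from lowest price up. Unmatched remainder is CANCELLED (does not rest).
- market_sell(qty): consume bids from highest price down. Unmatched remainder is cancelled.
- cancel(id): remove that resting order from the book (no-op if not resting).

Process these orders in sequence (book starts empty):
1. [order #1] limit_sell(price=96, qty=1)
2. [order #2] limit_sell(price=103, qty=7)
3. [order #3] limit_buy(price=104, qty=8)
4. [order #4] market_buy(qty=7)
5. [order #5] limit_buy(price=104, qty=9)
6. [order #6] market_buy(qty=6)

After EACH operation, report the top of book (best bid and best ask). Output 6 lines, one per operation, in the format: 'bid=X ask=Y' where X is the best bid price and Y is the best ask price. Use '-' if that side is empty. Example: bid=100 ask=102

Answer: bid=- ask=96
bid=- ask=96
bid=- ask=-
bid=- ask=-
bid=104 ask=-
bid=104 ask=-

Derivation:
After op 1 [order #1] limit_sell(price=96, qty=1): fills=none; bids=[-] asks=[#1:1@96]
After op 2 [order #2] limit_sell(price=103, qty=7): fills=none; bids=[-] asks=[#1:1@96 #2:7@103]
After op 3 [order #3] limit_buy(price=104, qty=8): fills=#3x#1:1@96 #3x#2:7@103; bids=[-] asks=[-]
After op 4 [order #4] market_buy(qty=7): fills=none; bids=[-] asks=[-]
After op 5 [order #5] limit_buy(price=104, qty=9): fills=none; bids=[#5:9@104] asks=[-]
After op 6 [order #6] market_buy(qty=6): fills=none; bids=[#5:9@104] asks=[-]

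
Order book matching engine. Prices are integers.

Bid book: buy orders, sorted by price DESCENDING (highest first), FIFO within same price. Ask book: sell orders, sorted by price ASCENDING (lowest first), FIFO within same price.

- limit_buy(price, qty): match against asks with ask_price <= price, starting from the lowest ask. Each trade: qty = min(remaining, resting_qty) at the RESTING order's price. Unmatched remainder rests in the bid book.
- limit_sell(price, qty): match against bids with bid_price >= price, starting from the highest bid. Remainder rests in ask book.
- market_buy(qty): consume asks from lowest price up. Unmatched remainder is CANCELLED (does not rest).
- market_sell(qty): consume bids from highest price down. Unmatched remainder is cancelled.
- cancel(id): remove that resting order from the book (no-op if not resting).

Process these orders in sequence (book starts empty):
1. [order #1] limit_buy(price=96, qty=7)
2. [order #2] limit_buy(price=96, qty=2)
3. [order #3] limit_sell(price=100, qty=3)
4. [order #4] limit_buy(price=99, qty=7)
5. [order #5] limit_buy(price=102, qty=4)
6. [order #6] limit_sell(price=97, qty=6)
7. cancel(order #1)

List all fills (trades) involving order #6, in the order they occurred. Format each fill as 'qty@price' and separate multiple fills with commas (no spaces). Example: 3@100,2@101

Answer: 1@102,5@99

Derivation:
After op 1 [order #1] limit_buy(price=96, qty=7): fills=none; bids=[#1:7@96] asks=[-]
After op 2 [order #2] limit_buy(price=96, qty=2): fills=none; bids=[#1:7@96 #2:2@96] asks=[-]
After op 3 [order #3] limit_sell(price=100, qty=3): fills=none; bids=[#1:7@96 #2:2@96] asks=[#3:3@100]
After op 4 [order #4] limit_buy(price=99, qty=7): fills=none; bids=[#4:7@99 #1:7@96 #2:2@96] asks=[#3:3@100]
After op 5 [order #5] limit_buy(price=102, qty=4): fills=#5x#3:3@100; bids=[#5:1@102 #4:7@99 #1:7@96 #2:2@96] asks=[-]
After op 6 [order #6] limit_sell(price=97, qty=6): fills=#5x#6:1@102 #4x#6:5@99; bids=[#4:2@99 #1:7@96 #2:2@96] asks=[-]
After op 7 cancel(order #1): fills=none; bids=[#4:2@99 #2:2@96] asks=[-]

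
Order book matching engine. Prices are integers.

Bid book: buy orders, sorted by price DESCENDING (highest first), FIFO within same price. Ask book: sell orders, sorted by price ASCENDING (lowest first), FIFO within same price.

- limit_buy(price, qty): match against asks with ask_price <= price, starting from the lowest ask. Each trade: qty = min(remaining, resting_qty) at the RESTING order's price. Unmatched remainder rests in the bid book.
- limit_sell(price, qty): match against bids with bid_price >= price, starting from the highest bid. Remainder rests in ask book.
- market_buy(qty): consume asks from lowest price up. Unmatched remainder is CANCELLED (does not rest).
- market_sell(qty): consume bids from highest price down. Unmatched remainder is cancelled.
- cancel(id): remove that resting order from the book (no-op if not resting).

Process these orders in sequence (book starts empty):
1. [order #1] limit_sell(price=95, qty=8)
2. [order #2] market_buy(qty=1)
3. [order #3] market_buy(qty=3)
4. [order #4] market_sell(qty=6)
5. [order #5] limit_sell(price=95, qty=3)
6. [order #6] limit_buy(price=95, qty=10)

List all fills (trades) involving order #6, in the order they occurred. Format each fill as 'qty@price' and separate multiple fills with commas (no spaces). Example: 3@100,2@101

After op 1 [order #1] limit_sell(price=95, qty=8): fills=none; bids=[-] asks=[#1:8@95]
After op 2 [order #2] market_buy(qty=1): fills=#2x#1:1@95; bids=[-] asks=[#1:7@95]
After op 3 [order #3] market_buy(qty=3): fills=#3x#1:3@95; bids=[-] asks=[#1:4@95]
After op 4 [order #4] market_sell(qty=6): fills=none; bids=[-] asks=[#1:4@95]
After op 5 [order #5] limit_sell(price=95, qty=3): fills=none; bids=[-] asks=[#1:4@95 #5:3@95]
After op 6 [order #6] limit_buy(price=95, qty=10): fills=#6x#1:4@95 #6x#5:3@95; bids=[#6:3@95] asks=[-]

Answer: 4@95,3@95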